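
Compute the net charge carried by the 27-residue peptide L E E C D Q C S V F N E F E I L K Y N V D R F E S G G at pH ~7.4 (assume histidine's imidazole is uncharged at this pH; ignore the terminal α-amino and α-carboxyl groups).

At pH ~7.4 the Lys and Arg side chains are protonated (+1), the Asp and Glu side chains are deprotonated (−1), and with His taken as neutral all other side chains carry no charge.
Positive (K, R): K17, R22 → +2.
Negative (D, E): E2, E3, D5, E12, E14, D21, E24 → −7.
Net charge = (+2) + (−7) = −5.

-5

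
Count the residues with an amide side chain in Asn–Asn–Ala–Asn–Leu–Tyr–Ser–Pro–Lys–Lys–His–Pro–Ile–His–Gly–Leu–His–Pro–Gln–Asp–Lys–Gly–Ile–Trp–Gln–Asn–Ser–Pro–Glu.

6

The amide-side-chain residues are Asn (N) and Gln (Q).
Matching residues: Asn1, Asn2, Asn4, Gln19, Gln25, Asn26.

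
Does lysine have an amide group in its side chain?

Only N (asparagine) and Q (glutamine) carry a side-chain carboxamide.
Lysine is not in this group.

No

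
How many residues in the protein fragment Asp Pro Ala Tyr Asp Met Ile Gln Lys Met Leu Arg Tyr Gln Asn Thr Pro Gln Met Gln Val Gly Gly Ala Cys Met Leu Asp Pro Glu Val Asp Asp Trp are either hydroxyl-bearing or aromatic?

Hydroxyl-bearing: S, T, Y. Aromatic: F, W, Y.
Hydroxyl-bearing residues here: Tyr4, Tyr13, Thr16 (3).
Aromatic residues here: Tyr4, Tyr13, Trp34 (3).
Y is in both groups, so the 2 Y residues must not be double-counted.
Total = 3 + 3 − 2 = 4.

4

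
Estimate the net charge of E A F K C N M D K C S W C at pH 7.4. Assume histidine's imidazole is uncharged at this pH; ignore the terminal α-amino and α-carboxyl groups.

0

At pH ~7.4 the Lys and Arg side chains are protonated (+1), the Asp and Glu side chains are deprotonated (−1), and with His taken as neutral all other side chains carry no charge.
Positive (K, R): K4, K9 → +2.
Negative (D, E): E1, D8 → −2.
Net charge = (+2) + (−2) = 0.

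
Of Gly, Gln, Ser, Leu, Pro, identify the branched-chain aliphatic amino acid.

Leu

Valine (V), leucine (L), and isoleucine (I) are the branched-chain amino acids.
Of the listed options, only Leu belongs to this group.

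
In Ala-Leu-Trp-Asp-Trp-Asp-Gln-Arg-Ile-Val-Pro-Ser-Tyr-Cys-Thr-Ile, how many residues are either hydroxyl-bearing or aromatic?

Hydroxyl-bearing: S, T, Y. Aromatic: F, W, Y.
Hydroxyl-bearing residues here: Ser12, Tyr13, Thr15 (3).
Aromatic residues here: Trp3, Trp5, Tyr13 (3).
Y is in both groups, so the 1 Y residue must not be double-counted.
Total = 3 + 3 − 1 = 5.

5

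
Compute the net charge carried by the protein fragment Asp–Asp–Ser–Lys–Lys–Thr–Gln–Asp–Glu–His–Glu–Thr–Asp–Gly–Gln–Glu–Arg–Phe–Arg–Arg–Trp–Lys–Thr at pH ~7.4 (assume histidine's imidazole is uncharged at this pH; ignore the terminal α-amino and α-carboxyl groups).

Near pH 7.4, K and R contribute +1 each, D and E contribute −1 each, and every other side chain (His included, as stated) is uncharged.
Positive (K, R): Lys4, Lys5, Arg17, Arg19, Arg20, Lys22 → +6.
Negative (D, E): Asp1, Asp2, Asp8, Glu9, Glu11, Asp13, Glu16 → −7.
Net charge = (+6) + (−7) = −1.

-1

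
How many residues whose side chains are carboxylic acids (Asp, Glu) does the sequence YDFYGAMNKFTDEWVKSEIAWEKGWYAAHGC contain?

5

Matching residues: D2, D12, E13, E18, E22.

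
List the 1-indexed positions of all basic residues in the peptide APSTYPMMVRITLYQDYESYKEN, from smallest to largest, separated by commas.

10, 21

K, R, and H are the three residues with basic side chains (ε-amine, guanidinium, and imidazole respectively).
Matching residues: R10, K21.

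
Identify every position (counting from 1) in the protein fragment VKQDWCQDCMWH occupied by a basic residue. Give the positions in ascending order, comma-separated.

2, 12

K, R, and H are the three residues with basic side chains (ε-amine, guanidinium, and imidazole respectively).
Matching residues: K2, H12.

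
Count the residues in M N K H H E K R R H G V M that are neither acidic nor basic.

5

Acidic: D, E. Basic: K, R, H. All other residues are neither.
Matching residues: M1, N2, G11, V12, M13.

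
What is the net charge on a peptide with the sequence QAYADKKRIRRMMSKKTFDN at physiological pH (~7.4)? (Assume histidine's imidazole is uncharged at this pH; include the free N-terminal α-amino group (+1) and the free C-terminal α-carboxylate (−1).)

Near pH 7.4, K and R contribute +1 each, D and E contribute −1 each, and every other side chain (His included, as stated) is uncharged.
Positive (K, R): K6, K7, R8, R10, R11, K15, K16 → +7.
Negative (D, E): D5, D19 → −2.
The N-terminus (+1) and C-terminus (−1) cancel.
Net charge = (+7) + (−2) = +5.

+5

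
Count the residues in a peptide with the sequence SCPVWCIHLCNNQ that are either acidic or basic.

Acidic: D, E. Basic: H, K, R.
Acidic residues here: none (0).
Basic residues here: H8 (1).
The two groups share no amino acid, so total = 0 + 1 = 1.

1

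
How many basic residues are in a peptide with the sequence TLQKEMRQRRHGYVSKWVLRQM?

7

Lysine (K), arginine (R), and histidine (H) have basic, nitrogen-containing side chains.
Matching residues: K4, R7, R9, R10, H11, K16, R20.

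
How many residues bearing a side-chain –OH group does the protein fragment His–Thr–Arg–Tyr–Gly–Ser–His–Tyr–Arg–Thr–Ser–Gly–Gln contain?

6

The –OH-bearing residues are Ser, Thr (aliphatic alcohols), and Tyr (phenol).
Matching residues: Thr2, Tyr4, Ser6, Tyr8, Thr10, Ser11.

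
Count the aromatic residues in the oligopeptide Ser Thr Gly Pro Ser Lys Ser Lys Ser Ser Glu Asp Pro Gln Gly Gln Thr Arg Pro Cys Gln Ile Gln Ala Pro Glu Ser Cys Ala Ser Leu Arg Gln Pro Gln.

F, W, and Y each carry an aromatic ring on the side chain.
None of the 35 residues belong to this group.

0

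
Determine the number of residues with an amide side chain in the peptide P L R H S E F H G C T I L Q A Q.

Only N (asparagine) and Q (glutamine) carry a side-chain carboxamide.
Matching residues: Q14, Q16.

2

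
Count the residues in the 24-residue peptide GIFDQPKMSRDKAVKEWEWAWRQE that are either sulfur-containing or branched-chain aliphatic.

Sulfur-containing: C, M. Branched-chain aliphatic: I, L, V.
Sulfur-containing residues here: M8 (1).
Branched-chain aliphatic residues here: I2, V14 (2).
The two groups share no amino acid, so total = 1 + 2 = 3.

3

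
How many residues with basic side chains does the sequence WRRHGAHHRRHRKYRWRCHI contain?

The basic amino acids are Lys (K), Arg (R), and His (H).
Matching residues: R2, R3, H4, H7, H8, R9, R10, H11, R12, K13, R15, R17, H19.

13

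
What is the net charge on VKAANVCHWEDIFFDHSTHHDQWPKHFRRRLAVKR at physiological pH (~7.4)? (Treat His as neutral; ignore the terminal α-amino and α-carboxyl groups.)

Near pH 7.4, K and R contribute +1 each, D and E contribute −1 each, and every other side chain (His included, as stated) is uncharged.
Positive (K, R): K2, K25, R28, R29, R30, K34, R35 → +7.
Negative (D, E): E10, D11, D15, D21 → −4.
Net charge = (+7) + (−4) = +3.

+3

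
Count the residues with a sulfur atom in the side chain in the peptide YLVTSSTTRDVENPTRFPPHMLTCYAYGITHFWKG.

2

Only Cys (C) and Met (M) have a sulfur atom in the side chain.
Matching residues: M21, C24.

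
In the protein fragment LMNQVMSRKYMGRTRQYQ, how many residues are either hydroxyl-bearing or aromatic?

Hydroxyl-bearing: S, T, Y. Aromatic: F, W, Y.
Hydroxyl-bearing residues here: S7, Y10, T14, Y17 (4).
Aromatic residues here: Y10, Y17 (2).
Y is in both groups, so the 2 Y residues must not be double-counted.
Total = 4 + 2 − 2 = 4.

4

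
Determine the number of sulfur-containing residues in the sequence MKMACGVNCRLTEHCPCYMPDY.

7

Cysteine (C, thiol) and methionine (M, thioether) are the two sulfur-containing amino acids.
Matching residues: M1, M3, C5, C9, C15, C17, M19.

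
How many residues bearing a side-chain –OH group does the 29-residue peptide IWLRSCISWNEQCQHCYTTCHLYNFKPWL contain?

6

The –OH-bearing residues are Ser, Thr (aliphatic alcohols), and Tyr (phenol).
Matching residues: S5, S8, Y17, T18, T19, Y23.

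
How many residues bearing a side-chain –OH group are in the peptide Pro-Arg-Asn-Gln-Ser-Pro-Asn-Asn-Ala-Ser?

2

The –OH-bearing residues are Ser, Thr (aliphatic alcohols), and Tyr (phenol).
Matching residues: Ser5, Ser10.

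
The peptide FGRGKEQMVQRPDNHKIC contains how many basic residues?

5

Lysine (K), arginine (R), and histidine (H) have basic, nitrogen-containing side chains.
Matching residues: R3, K5, R11, H15, K16.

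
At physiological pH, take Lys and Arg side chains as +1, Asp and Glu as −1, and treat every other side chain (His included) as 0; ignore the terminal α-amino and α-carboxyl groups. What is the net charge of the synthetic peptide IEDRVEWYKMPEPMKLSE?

Positive (K, R): R4, K9, K15 → +3.
Negative (D, E): E2, D3, E6, E12, E18 → −5.
Net charge = (+3) + (−5) = −2.

-2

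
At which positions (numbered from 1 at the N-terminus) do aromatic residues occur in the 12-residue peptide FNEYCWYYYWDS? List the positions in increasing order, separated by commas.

1, 4, 6, 7, 8, 9, 10

F, W, and Y each carry an aromatic ring on the side chain.
Matching residues: F1, Y4, W6, Y7, Y8, Y9, W10.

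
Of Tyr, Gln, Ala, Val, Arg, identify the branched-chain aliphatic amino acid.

Val

V, L, and I make up the branched-chain aliphatic group.
Of the listed options, only Val belongs to this group.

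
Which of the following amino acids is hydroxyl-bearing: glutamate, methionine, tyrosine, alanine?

Serine (S), threonine (T), and tyrosine (Y) each carry a hydroxyl group on the side chain.
Of the listed options, only tyrosine belongs to this group.

tyrosine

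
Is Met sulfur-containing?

Cysteine (C, thiol) and methionine (M, thioether) are the two sulfur-containing amino acids.
Methionine is in this group.

Yes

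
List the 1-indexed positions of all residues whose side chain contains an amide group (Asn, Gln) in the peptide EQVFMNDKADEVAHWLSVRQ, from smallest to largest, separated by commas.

2, 6, 20

Matching residues: Q2, N6, Q20.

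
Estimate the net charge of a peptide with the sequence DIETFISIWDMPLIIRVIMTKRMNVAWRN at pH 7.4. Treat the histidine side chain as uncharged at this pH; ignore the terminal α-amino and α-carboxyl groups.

+1

The side chains ionized at physiological pH are Lys/Arg (+1) and Asp/Glu (−1); with His treated as neutral, nothing else contributes.
Positive (K, R): R16, K21, R22, R28 → +4.
Negative (D, E): D1, E3, D10 → −3.
Net charge = (+4) + (−3) = +1.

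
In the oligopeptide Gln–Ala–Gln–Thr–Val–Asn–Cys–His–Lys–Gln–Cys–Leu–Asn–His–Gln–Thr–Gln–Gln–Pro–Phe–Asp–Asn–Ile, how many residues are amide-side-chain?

The amide-side-chain residues are Asn (N) and Gln (Q).
Matching residues: Gln1, Gln3, Asn6, Gln10, Asn13, Gln15, Gln17, Gln18, Asn22.

9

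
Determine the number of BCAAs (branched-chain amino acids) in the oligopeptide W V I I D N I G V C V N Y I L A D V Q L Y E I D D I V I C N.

The BCAAs are Val, Leu, and Ile — aliphatic side chains with a branch point.
Matching residues: V2, I3, I4, I7, V9, V11, I14, L15, V18, L20, I23, I26, V27, I28.

14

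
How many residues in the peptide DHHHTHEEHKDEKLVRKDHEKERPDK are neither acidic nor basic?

Acidic: D, E. Basic: K, R, H. All other residues are neither.
Matching residues: T5, L14, V15, P24.

4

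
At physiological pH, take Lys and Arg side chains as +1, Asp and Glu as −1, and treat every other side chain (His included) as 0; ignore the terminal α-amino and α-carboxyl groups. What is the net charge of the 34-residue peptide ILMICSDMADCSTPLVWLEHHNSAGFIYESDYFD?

Positive (K, R): none → +0.
Negative (D, E): D7, D10, E19, E29, D31, D34 → −6.
Net charge = (+0) + (−6) = −6.

-6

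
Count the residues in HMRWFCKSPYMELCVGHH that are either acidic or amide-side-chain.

Acidic: D, E. Amide-side-chain: N, Q.
Acidic residues here: E12 (1).
Amide-side-chain residues here: none (0).
The two groups share no amino acid, so total = 1 + 0 = 1.

1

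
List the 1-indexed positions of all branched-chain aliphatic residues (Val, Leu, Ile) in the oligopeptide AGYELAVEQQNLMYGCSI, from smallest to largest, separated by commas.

5, 7, 12, 18

Matching residues: L5, V7, L12, I18.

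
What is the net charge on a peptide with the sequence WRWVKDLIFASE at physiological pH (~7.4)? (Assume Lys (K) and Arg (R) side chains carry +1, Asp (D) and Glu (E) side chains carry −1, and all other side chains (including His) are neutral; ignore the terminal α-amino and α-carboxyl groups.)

Positive (K, R): R2, K5 → +2.
Negative (D, E): D6, E12 → −2.
Net charge = (+2) + (−2) = 0.

0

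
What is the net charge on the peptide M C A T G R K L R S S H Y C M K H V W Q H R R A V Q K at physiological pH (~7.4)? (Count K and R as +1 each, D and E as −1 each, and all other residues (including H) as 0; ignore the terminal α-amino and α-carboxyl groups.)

Positive (K, R): R6, K7, R9, K16, R22, R23, K27 → +7.
Negative (D, E): none → −0.
Net charge = (+7) + (−0) = +7.

+7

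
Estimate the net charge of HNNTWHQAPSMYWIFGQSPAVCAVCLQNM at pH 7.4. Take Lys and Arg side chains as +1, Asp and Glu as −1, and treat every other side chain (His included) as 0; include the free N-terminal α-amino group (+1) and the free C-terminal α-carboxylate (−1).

0

Positive (K, R): none → +0.
Negative (D, E): none → −0.
The N-terminus (+1) and C-terminus (−1) cancel.
Net charge = (+0) + (−0) = 0.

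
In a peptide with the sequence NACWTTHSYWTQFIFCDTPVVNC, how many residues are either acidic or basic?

2

Acidic: D, E. Basic: H, K, R.
Acidic residues here: D17 (1).
Basic residues here: H7 (1).
The two groups share no amino acid, so total = 1 + 1 = 2.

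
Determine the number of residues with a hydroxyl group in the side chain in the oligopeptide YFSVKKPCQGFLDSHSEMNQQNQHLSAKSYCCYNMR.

S, T, and Y are the three residues with a side-chain hydroxyl.
Matching residues: Y1, S3, S14, S16, S26, S29, Y30, Y33.

8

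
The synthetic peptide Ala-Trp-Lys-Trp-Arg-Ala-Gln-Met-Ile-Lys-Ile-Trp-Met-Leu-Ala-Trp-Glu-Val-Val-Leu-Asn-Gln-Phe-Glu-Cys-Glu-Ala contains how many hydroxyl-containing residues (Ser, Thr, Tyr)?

0

None of the 27 residues belong to this group.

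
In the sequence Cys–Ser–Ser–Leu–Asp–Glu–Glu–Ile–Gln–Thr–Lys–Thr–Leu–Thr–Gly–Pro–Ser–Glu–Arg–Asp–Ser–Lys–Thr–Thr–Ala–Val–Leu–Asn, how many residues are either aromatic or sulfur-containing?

Aromatic: F, W, Y. Sulfur-containing: C, M.
Aromatic residues here: none (0).
Sulfur-containing residues here: Cys1 (1).
The two groups share no amino acid, so total = 0 + 1 = 1.

1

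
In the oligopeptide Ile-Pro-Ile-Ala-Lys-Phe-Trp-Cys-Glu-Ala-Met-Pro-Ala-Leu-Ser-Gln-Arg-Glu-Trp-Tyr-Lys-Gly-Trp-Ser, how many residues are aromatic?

5

F, W, and Y each carry an aromatic ring on the side chain.
Matching residues: Phe6, Trp7, Trp19, Tyr20, Trp23.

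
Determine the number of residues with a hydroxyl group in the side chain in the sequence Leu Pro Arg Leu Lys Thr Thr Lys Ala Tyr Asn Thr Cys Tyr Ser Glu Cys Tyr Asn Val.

The –OH-bearing residues are Ser, Thr (aliphatic alcohols), and Tyr (phenol).
Matching residues: Thr6, Thr7, Tyr10, Thr12, Tyr14, Ser15, Tyr18.

7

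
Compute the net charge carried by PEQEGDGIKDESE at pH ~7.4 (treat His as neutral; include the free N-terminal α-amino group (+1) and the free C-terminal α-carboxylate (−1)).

-5

At pH ~7.4 the Lys and Arg side chains are protonated (+1), the Asp and Glu side chains are deprotonated (−1), and with His taken as neutral all other side chains carry no charge.
Positive (K, R): K9 → +1.
Negative (D, E): E2, E4, D6, D10, E11, E13 → −6.
The N-terminus (+1) and C-terminus (−1) cancel.
Net charge = (+1) + (−6) = −5.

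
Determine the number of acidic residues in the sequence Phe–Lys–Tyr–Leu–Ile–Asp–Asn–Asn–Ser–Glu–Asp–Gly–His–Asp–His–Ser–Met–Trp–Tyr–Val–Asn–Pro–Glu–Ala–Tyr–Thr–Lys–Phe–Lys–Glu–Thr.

6

Only D (aspartate) and E (glutamate) carry a side-chain carboxylic acid.
Matching residues: Asp6, Glu10, Asp11, Asp14, Glu23, Glu30.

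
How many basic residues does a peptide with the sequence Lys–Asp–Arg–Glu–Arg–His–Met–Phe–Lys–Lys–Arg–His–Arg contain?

9

K, R, and H are the three residues with basic side chains (ε-amine, guanidinium, and imidazole respectively).
Matching residues: Lys1, Arg3, Arg5, His6, Lys9, Lys10, Arg11, His12, Arg13.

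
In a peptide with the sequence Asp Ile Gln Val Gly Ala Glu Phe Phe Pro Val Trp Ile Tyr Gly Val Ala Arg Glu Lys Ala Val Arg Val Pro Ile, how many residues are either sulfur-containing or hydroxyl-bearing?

Sulfur-containing: C, M. Hydroxyl-bearing: S, T, Y.
Sulfur-containing residues here: none (0).
Hydroxyl-bearing residues here: Tyr14 (1).
The two groups share no amino acid, so total = 0 + 1 = 1.

1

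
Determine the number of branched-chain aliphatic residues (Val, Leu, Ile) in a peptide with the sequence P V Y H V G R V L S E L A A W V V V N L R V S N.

Matching residues: V2, V5, V8, L9, L12, V16, V17, V18, L20, V22.

10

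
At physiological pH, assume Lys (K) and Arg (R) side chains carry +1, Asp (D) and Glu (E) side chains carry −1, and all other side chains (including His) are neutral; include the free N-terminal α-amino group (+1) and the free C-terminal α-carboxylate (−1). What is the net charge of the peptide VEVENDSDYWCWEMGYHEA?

-6

Positive (K, R): none → +0.
Negative (D, E): E2, E4, D6, D8, E13, E18 → −6.
The N-terminus (+1) and C-terminus (−1) cancel.
Net charge = (+0) + (−6) = −6.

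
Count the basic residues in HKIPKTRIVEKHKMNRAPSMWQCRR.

The basic amino acids are Lys (K), Arg (R), and His (H).
Matching residues: H1, K2, K5, R7, K11, H12, K13, R16, R24, R25.

10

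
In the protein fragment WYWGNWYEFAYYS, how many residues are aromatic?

Phenylalanine (F), tryptophan (W), and tyrosine (Y) have aromatic ring side chains.
Matching residues: W1, Y2, W3, W6, Y7, F9, Y11, Y12.

8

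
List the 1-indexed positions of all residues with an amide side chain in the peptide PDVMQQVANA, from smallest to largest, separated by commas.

5, 6, 9

Asparagine (N) and glutamine (Q) have uncharged amide side chains.
Matching residues: Q5, Q6, N9.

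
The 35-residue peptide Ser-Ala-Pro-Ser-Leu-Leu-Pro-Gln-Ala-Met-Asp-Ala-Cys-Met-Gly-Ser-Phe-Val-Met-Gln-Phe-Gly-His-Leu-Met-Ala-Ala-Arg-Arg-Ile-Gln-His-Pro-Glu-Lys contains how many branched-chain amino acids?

5

The BCAAs are Val, Leu, and Ile — aliphatic side chains with a branch point.
Matching residues: Leu5, Leu6, Val18, Leu24, Ile30.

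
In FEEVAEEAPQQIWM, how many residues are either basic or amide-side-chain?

2

Basic: H, K, R. Amide-side-chain: N, Q.
Basic residues here: none (0).
Amide-side-chain residues here: Q10, Q11 (2).
The two groups share no amino acid, so total = 0 + 2 = 2.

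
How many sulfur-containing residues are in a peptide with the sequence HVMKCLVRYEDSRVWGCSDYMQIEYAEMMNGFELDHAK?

6

Only Cys (C) and Met (M) have a sulfur atom in the side chain.
Matching residues: M3, C5, C17, M21, M28, M29.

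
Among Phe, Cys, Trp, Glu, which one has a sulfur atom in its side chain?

Cys

Cysteine (C, thiol) and methionine (M, thioether) are the two sulfur-containing amino acids.
Of the listed options, only Cys belongs to this group.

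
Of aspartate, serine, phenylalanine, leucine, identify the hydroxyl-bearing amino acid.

The –OH-bearing residues are Ser, Thr (aliphatic alcohols), and Tyr (phenol).
Of the listed options, only serine belongs to this group.

serine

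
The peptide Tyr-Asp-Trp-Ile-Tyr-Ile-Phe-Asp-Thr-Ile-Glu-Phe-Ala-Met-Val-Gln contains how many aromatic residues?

Phenylalanine (F), tryptophan (W), and tyrosine (Y) have aromatic ring side chains.
Matching residues: Tyr1, Trp3, Tyr5, Phe7, Phe12.

5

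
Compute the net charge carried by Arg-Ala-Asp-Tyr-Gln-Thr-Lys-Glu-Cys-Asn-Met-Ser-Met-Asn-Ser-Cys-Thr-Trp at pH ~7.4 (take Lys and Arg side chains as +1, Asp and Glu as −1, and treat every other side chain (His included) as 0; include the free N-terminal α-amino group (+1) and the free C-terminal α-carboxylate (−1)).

Positive (K, R): Arg1, Lys7 → +2.
Negative (D, E): Asp3, Glu8 → −2.
The N-terminus (+1) and C-terminus (−1) cancel.
Net charge = (+2) + (−2) = 0.

0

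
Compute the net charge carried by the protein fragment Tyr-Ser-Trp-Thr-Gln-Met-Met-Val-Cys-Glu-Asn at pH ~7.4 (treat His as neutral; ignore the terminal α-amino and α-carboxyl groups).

At pH ~7.4 the Lys and Arg side chains are protonated (+1), the Asp and Glu side chains are deprotonated (−1), and with His taken as neutral all other side chains carry no charge.
Positive (K, R): none → +0.
Negative (D, E): Glu10 → −1.
Net charge = (+0) + (−1) = −1.

-1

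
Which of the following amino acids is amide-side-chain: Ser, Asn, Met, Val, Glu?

The amide-side-chain residues are Asn (N) and Gln (Q).
Of the listed options, only Asn belongs to this group.

Asn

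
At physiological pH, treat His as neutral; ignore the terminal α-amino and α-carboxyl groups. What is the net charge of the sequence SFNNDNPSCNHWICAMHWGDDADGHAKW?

At pH ~7.4 the Lys and Arg side chains are protonated (+1), the Asp and Glu side chains are deprotonated (−1), and with His taken as neutral all other side chains carry no charge.
Positive (K, R): K27 → +1.
Negative (D, E): D5, D20, D21, D23 → −4.
Net charge = (+1) + (−4) = −3.

-3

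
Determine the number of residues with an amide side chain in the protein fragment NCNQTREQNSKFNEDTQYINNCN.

10

The amide-side-chain residues are Asn (N) and Gln (Q).
Matching residues: N1, N3, Q4, Q8, N9, N13, Q17, N20, N21, N23.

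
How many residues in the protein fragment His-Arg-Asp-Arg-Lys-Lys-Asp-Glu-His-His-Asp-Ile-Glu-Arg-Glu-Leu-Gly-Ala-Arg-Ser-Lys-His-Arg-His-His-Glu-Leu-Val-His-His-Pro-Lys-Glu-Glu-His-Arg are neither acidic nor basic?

Acidic: D, E. Basic: K, R, H. All other residues are neither.
Matching residues: Ile12, Leu16, Gly17, Ala18, Ser20, Leu27, Val28, Pro31.

8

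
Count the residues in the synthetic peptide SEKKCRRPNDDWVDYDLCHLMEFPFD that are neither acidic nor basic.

Acidic: D, E. Basic: K, R, H. All other residues are neither.
Matching residues: S1, C5, P8, N9, W12, V13, Y15, L17, C18, L20, M21, F23, P24, F25.

14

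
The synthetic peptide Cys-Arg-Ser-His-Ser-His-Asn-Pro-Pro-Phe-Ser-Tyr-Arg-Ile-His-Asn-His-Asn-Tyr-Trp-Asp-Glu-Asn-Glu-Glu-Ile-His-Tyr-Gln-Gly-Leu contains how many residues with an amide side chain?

Only N (asparagine) and Q (glutamine) carry a side-chain carboxamide.
Matching residues: Asn7, Asn16, Asn18, Asn23, Gln29.

5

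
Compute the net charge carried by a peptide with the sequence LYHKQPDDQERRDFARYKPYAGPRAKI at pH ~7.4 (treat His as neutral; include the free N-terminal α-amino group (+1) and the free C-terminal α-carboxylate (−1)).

The side chains ionized at physiological pH are Lys/Arg (+1) and Asp/Glu (−1); with His treated as neutral, nothing else contributes.
Positive (K, R): K4, R11, R12, R16, K18, R24, K26 → +7.
Negative (D, E): D7, D8, E10, D13 → −4.
The N-terminus (+1) and C-terminus (−1) cancel.
Net charge = (+7) + (−4) = +3.

+3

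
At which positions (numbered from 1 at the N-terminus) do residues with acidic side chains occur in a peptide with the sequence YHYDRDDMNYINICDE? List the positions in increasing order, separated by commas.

Only D (aspartate) and E (glutamate) carry a side-chain carboxylic acid.
Matching residues: D4, D6, D7, D15, E16.

4, 6, 7, 15, 16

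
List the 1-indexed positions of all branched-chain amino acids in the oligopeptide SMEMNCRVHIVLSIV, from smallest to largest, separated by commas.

Valine (V), leucine (L), and isoleucine (I) are the branched-chain amino acids.
Matching residues: V8, I10, V11, L12, I14, V15.

8, 10, 11, 12, 14, 15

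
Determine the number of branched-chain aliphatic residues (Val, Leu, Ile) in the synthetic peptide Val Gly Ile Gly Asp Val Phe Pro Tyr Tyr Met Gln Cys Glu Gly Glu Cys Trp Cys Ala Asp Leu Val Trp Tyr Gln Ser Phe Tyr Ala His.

5

Matching residues: Val1, Ile3, Val6, Leu22, Val23.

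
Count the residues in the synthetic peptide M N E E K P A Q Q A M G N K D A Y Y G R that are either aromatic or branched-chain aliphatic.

2

Aromatic: F, W, Y. Branched-chain aliphatic: I, L, V.
Aromatic residues here: Y17, Y18 (2).
Branched-chain aliphatic residues here: none (0).
The two groups share no amino acid, so total = 2 + 0 = 2.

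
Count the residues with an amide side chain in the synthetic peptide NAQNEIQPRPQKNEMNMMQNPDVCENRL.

Asparagine (N) and glutamine (Q) have uncharged amide side chains.
Matching residues: N1, Q3, N4, Q7, Q11, N13, N16, Q19, N20, N26.

10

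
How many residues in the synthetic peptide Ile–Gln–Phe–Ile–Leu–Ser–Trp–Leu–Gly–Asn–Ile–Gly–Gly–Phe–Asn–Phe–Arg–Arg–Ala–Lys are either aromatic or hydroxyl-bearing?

5

Aromatic: F, W, Y. Hydroxyl-bearing: S, T, Y.
Aromatic residues here: Phe3, Trp7, Phe14, Phe16 (4).
Hydroxyl-bearing residues here: Ser6 (1).
(Y belongs to both groups, but none appear in this sequence.) Total = 4 + 1 = 5.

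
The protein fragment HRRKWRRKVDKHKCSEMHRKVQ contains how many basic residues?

Lysine (K), arginine (R), and histidine (H) have basic, nitrogen-containing side chains.
Matching residues: H1, R2, R3, K4, R6, R7, K8, K11, H12, K13, H18, R19, K20.

13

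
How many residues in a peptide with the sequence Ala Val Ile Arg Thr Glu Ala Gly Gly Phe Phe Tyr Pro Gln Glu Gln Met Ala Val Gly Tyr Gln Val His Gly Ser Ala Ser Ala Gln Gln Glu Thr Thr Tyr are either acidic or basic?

5

Acidic: D, E. Basic: H, K, R.
Acidic residues here: Glu6, Glu15, Glu32 (3).
Basic residues here: Arg4, His24 (2).
The two groups share no amino acid, so total = 3 + 2 = 5.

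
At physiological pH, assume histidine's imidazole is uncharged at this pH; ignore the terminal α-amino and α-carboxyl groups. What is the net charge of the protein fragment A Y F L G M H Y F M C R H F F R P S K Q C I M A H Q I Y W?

Near pH 7.4, K and R contribute +1 each, D and E contribute −1 each, and every other side chain (His included, as stated) is uncharged.
Positive (K, R): R12, R16, K19 → +3.
Negative (D, E): none → −0.
Net charge = (+3) + (−0) = +3.

+3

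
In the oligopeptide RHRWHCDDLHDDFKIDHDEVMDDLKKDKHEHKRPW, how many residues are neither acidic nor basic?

10

Acidic: D, E. Basic: K, R, H. All other residues are neither.
Matching residues: W4, C6, L9, F13, I15, V20, M21, L24, P34, W35.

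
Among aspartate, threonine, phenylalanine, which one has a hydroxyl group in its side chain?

Serine (S), threonine (T), and tyrosine (Y) each carry a hydroxyl group on the side chain.
Of the listed options, only threonine belongs to this group.

threonine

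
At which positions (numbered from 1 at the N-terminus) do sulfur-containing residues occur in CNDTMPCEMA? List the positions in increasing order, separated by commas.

The sulfur-bearing residues are cysteine (–SH) and methionine (–S–CH₃).
Matching residues: C1, M5, C7, M9.

1, 5, 7, 9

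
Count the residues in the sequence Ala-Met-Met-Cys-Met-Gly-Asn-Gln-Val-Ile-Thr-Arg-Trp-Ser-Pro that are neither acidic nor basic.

14

Acidic: D, E. Basic: K, R, H. All other residues are neither.
Matching residues: Ala1, Met2, Met3, Cys4, Met5, Gly6, Asn7, Gln8, Val9, Ile10, Thr11, Trp13, Ser14, Pro15.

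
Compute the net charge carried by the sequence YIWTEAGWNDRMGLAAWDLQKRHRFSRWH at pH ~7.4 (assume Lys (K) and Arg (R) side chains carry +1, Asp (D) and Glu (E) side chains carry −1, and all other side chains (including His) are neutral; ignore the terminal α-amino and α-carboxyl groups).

+2

Positive (K, R): R11, K21, R22, R24, R27 → +5.
Negative (D, E): E5, D10, D18 → −3.
Net charge = (+5) + (−3) = +2.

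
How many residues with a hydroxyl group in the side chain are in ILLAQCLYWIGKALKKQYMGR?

2

S, T, and Y are the three residues with a side-chain hydroxyl.
Matching residues: Y8, Y18.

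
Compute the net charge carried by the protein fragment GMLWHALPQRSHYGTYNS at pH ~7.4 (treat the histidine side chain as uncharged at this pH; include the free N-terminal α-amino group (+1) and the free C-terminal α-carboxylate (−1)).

+1

Near pH 7.4, K and R contribute +1 each, D and E contribute −1 each, and every other side chain (His included, as stated) is uncharged.
Positive (K, R): R10 → +1.
Negative (D, E): none → −0.
The N-terminus (+1) and C-terminus (−1) cancel.
Net charge = (+1) + (−0) = +1.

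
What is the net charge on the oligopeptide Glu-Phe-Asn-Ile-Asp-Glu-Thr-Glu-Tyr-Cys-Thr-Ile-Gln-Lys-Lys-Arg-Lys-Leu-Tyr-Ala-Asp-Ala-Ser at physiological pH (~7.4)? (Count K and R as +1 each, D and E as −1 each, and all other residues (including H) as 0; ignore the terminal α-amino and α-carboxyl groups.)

-1

Positive (K, R): Lys14, Lys15, Arg16, Lys17 → +4.
Negative (D, E): Glu1, Asp5, Glu6, Glu8, Asp21 → −5.
Net charge = (+4) + (−5) = −1.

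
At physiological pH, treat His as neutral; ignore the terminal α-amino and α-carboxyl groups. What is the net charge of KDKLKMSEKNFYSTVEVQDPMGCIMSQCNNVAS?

Near pH 7.4, K and R contribute +1 each, D and E contribute −1 each, and every other side chain (His included, as stated) is uncharged.
Positive (K, R): K1, K3, K5, K9 → +4.
Negative (D, E): D2, E8, E16, D19 → −4.
Net charge = (+4) + (−4) = 0.

0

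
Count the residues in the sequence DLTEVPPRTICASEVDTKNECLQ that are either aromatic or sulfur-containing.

Aromatic: F, W, Y. Sulfur-containing: C, M.
Aromatic residues here: none (0).
Sulfur-containing residues here: C11, C21 (2).
The two groups share no amino acid, so total = 0 + 2 = 2.

2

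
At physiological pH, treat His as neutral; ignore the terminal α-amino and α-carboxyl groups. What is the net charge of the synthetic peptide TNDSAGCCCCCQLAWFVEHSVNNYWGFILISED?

-4

At pH ~7.4 the Lys and Arg side chains are protonated (+1), the Asp and Glu side chains are deprotonated (−1), and with His taken as neutral all other side chains carry no charge.
Positive (K, R): none → +0.
Negative (D, E): D3, E18, E32, D33 → −4.
Net charge = (+0) + (−4) = −4.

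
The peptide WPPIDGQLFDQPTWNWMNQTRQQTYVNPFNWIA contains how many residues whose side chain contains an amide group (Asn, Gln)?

9

Matching residues: Q7, Q11, N15, N18, Q19, Q22, Q23, N27, N30.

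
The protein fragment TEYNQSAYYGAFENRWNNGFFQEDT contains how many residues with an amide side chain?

6

Asparagine (N) and glutamine (Q) have uncharged amide side chains.
Matching residues: N4, Q5, N14, N17, N18, Q22.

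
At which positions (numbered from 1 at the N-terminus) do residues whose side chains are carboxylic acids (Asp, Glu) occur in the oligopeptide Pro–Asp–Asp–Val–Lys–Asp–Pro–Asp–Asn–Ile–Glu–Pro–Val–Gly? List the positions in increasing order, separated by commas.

2, 3, 6, 8, 11

Matching residues: Asp2, Asp3, Asp6, Asp8, Glu11.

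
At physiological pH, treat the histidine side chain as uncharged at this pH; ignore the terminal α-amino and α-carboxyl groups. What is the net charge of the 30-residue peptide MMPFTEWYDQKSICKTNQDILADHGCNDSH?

The side chains ionized at physiological pH are Lys/Arg (+1) and Asp/Glu (−1); with His treated as neutral, nothing else contributes.
Positive (K, R): K11, K15 → +2.
Negative (D, E): E6, D9, D19, D23, D28 → −5.
Net charge = (+2) + (−5) = −3.

-3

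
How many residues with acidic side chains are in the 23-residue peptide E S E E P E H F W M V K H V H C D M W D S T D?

7

Only D (aspartate) and E (glutamate) carry a side-chain carboxylic acid.
Matching residues: E1, E3, E4, E6, D17, D20, D23.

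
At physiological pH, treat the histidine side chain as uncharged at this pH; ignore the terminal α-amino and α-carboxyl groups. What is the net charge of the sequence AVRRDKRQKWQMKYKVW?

+6

At pH ~7.4 the Lys and Arg side chains are protonated (+1), the Asp and Glu side chains are deprotonated (−1), and with His taken as neutral all other side chains carry no charge.
Positive (K, R): R3, R4, K6, R7, K9, K13, K15 → +7.
Negative (D, E): D5 → −1.
Net charge = (+7) + (−1) = +6.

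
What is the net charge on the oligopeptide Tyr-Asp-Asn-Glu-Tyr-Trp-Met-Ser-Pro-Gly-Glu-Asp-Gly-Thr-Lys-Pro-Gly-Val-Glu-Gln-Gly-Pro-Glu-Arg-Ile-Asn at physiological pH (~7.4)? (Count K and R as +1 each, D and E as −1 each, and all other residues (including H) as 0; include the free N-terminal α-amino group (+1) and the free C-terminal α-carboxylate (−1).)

-4

Positive (K, R): Lys15, Arg24 → +2.
Negative (D, E): Asp2, Glu4, Glu11, Asp12, Glu19, Glu23 → −6.
The N-terminus (+1) and C-terminus (−1) cancel.
Net charge = (+2) + (−6) = −4.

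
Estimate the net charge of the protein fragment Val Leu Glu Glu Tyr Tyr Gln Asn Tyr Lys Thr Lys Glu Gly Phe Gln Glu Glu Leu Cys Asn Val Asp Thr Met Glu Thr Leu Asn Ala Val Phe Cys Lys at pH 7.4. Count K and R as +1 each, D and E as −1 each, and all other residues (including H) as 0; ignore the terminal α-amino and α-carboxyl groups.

Positive (K, R): Lys10, Lys12, Lys34 → +3.
Negative (D, E): Glu3, Glu4, Glu13, Glu17, Glu18, Asp23, Glu26 → −7.
Net charge = (+3) + (−7) = −4.

-4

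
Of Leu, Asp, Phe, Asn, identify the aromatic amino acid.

F, W, and Y each carry an aromatic ring on the side chain.
Of the listed options, only Phe belongs to this group.

Phe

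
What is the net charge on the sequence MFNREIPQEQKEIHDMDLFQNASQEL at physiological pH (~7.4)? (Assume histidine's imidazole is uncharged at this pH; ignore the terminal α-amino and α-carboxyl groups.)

-4

Near pH 7.4, K and R contribute +1 each, D and E contribute −1 each, and every other side chain (His included, as stated) is uncharged.
Positive (K, R): R4, K11 → +2.
Negative (D, E): E5, E9, E12, D15, D17, E25 → −6.
Net charge = (+2) + (−6) = −4.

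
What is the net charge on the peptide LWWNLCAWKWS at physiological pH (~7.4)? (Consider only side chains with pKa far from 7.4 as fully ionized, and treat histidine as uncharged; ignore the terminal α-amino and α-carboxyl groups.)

+1

The side chains ionized at physiological pH are Lys/Arg (+1) and Asp/Glu (−1); with His treated as neutral, nothing else contributes.
Positive (K, R): K9 → +1.
Negative (D, E): none → −0.
Net charge = (+1) + (−0) = +1.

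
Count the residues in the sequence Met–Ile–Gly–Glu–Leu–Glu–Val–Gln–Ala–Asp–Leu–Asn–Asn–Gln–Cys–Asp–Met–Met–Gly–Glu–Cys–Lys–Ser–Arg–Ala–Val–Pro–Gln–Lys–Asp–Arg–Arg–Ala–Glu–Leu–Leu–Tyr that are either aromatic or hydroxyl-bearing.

2

Aromatic: F, W, Y. Hydroxyl-bearing: S, T, Y.
Aromatic residues here: Tyr37 (1).
Hydroxyl-bearing residues here: Ser23, Tyr37 (2).
Y is in both groups, so the 1 Y residue must not be double-counted.
Total = 1 + 2 − 1 = 2.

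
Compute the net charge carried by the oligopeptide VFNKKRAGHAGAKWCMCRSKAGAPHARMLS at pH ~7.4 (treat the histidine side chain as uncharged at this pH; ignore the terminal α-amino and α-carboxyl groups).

At pH ~7.4 the Lys and Arg side chains are protonated (+1), the Asp and Glu side chains are deprotonated (−1), and with His taken as neutral all other side chains carry no charge.
Positive (K, R): K4, K5, R6, K13, R18, K20, R27 → +7.
Negative (D, E): none → −0.
Net charge = (+7) + (−0) = +7.

+7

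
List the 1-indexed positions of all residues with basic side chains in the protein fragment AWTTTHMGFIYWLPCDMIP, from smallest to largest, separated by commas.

6

The basic amino acids are Lys (K), Arg (R), and His (H).
Matching residues: H6.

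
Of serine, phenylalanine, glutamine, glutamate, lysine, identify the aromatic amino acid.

phenylalanine

Phenylalanine (F), tryptophan (W), and tyrosine (Y) have aromatic ring side chains.
Of the listed options, only phenylalanine belongs to this group.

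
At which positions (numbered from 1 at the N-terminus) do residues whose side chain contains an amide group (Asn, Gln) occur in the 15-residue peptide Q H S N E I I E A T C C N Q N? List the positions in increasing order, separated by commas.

Matching residues: Q1, N4, N13, Q14, N15.

1, 4, 13, 14, 15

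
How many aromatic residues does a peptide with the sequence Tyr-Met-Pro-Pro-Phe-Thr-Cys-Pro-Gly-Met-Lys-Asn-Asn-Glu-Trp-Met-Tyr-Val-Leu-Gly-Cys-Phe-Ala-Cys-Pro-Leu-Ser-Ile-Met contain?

5

Phenylalanine (F), tryptophan (W), and tyrosine (Y) have aromatic ring side chains.
Matching residues: Tyr1, Phe5, Trp15, Tyr17, Phe22.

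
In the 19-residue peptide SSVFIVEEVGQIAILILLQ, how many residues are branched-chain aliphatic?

Valine (V), leucine (L), and isoleucine (I) are the branched-chain amino acids.
Matching residues: V3, I5, V6, V9, I12, I14, L15, I16, L17, L18.

10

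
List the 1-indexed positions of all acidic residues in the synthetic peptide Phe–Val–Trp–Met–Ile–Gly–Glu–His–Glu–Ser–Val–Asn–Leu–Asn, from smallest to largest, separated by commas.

7, 9

Only D (aspartate) and E (glutamate) carry a side-chain carboxylic acid.
Matching residues: Glu7, Glu9.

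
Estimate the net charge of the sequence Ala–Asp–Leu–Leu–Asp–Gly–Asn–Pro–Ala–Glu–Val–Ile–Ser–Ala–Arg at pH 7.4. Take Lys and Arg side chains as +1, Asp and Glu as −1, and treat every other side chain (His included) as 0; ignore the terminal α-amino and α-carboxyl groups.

-2

Positive (K, R): Arg15 → +1.
Negative (D, E): Asp2, Asp5, Glu10 → −3.
Net charge = (+1) + (−3) = −2.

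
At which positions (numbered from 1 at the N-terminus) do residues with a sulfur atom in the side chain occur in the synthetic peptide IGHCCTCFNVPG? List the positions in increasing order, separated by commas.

4, 5, 7

Only Cys (C) and Met (M) have a sulfur atom in the side chain.
Matching residues: C4, C5, C7.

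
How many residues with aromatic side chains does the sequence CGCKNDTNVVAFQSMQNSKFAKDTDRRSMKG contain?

2

The aromatic amino acids are Phe (F, benzyl), Trp (W, indole), and Tyr (Y, phenol).
Matching residues: F12, F20.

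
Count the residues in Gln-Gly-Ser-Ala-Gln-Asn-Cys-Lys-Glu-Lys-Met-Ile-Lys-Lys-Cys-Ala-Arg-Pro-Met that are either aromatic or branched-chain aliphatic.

Aromatic: F, W, Y. Branched-chain aliphatic: I, L, V.
Aromatic residues here: none (0).
Branched-chain aliphatic residues here: Ile12 (1).
The two groups share no amino acid, so total = 0 + 1 = 1.

1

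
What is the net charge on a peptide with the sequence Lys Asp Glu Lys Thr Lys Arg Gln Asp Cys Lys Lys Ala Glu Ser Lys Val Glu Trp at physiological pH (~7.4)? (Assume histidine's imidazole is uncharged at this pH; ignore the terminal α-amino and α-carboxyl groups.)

+2

Near pH 7.4, K and R contribute +1 each, D and E contribute −1 each, and every other side chain (His included, as stated) is uncharged.
Positive (K, R): Lys1, Lys4, Lys6, Arg7, Lys11, Lys12, Lys16 → +7.
Negative (D, E): Asp2, Glu3, Asp9, Glu14, Glu18 → −5.
Net charge = (+7) + (−5) = +2.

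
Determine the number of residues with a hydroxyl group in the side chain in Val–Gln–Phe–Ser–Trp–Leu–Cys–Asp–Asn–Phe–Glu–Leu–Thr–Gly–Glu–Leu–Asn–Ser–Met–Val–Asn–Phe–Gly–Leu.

3

Serine (S), threonine (T), and tyrosine (Y) each carry a hydroxyl group on the side chain.
Matching residues: Ser4, Thr13, Ser18.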